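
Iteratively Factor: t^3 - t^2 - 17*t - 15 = (t + 1)*(t^2 - 2*t - 15) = (t - 5)*(t + 1)*(t + 3)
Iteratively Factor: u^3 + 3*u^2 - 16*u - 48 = (u + 4)*(u^2 - u - 12) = (u + 3)*(u + 4)*(u - 4)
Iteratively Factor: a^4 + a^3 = (a)*(a^3 + a^2) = a^2*(a^2 + a) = a^2*(a + 1)*(a)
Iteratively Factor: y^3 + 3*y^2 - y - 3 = (y - 1)*(y^2 + 4*y + 3) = (y - 1)*(y + 3)*(y + 1)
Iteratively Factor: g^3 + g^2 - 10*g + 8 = (g - 1)*(g^2 + 2*g - 8) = (g - 1)*(g + 4)*(g - 2)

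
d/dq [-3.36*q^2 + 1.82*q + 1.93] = 1.82 - 6.72*q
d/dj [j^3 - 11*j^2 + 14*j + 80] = 3*j^2 - 22*j + 14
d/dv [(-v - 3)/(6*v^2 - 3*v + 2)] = (6*v^2 + 36*v - 11)/(36*v^4 - 36*v^3 + 33*v^2 - 12*v + 4)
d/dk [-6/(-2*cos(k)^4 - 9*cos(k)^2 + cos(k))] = 6*(8*cos(k)^3 + 18*cos(k) - 1)*sin(k)/((2*cos(k)^3 + 9*cos(k) - 1)^2*cos(k)^2)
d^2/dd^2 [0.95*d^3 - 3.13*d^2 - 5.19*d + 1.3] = 5.7*d - 6.26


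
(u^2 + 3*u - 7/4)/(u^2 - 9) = (u^2 + 3*u - 7/4)/(u^2 - 9)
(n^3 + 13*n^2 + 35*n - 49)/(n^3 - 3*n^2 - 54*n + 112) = (n^2 + 6*n - 7)/(n^2 - 10*n + 16)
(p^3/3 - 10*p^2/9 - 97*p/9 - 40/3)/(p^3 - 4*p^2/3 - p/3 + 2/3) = (3*p^3 - 10*p^2 - 97*p - 120)/(3*(3*p^3 - 4*p^2 - p + 2))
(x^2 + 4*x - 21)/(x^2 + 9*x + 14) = (x - 3)/(x + 2)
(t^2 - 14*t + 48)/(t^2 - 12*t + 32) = (t - 6)/(t - 4)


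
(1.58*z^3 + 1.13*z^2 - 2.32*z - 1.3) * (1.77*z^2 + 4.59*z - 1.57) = 2.7966*z^5 + 9.2523*z^4 - 1.4003*z^3 - 14.7239*z^2 - 2.3246*z + 2.041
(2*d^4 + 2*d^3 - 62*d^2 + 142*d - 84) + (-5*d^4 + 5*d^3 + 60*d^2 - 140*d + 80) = -3*d^4 + 7*d^3 - 2*d^2 + 2*d - 4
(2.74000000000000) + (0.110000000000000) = 2.85000000000000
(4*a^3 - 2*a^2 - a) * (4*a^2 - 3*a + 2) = 16*a^5 - 20*a^4 + 10*a^3 - a^2 - 2*a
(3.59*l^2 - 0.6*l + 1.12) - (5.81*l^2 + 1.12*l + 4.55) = -2.22*l^2 - 1.72*l - 3.43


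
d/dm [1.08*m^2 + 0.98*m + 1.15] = 2.16*m + 0.98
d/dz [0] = 0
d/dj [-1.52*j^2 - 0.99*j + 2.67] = -3.04*j - 0.99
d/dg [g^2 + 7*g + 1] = 2*g + 7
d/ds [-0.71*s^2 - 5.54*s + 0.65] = -1.42*s - 5.54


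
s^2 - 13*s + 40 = (s - 8)*(s - 5)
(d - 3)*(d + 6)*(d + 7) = d^3 + 10*d^2 + 3*d - 126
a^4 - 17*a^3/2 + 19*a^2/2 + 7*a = a*(a - 7)*(a - 2)*(a + 1/2)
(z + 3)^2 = z^2 + 6*z + 9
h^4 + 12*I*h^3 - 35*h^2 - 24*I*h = h*(h + I)*(h + 3*I)*(h + 8*I)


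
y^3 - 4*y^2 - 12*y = y*(y - 6)*(y + 2)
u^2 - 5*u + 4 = (u - 4)*(u - 1)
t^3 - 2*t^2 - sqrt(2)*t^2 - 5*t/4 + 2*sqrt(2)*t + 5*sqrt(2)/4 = (t - 5/2)*(t + 1/2)*(t - sqrt(2))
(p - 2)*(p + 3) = p^2 + p - 6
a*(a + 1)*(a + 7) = a^3 + 8*a^2 + 7*a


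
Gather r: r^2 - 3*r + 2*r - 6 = r^2 - r - 6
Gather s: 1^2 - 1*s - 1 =-s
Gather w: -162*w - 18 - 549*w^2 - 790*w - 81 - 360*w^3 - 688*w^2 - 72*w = -360*w^3 - 1237*w^2 - 1024*w - 99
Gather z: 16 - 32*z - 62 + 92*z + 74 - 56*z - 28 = 4*z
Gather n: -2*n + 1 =1 - 2*n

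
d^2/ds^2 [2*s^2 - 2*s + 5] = 4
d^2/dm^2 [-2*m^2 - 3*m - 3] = -4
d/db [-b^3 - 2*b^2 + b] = -3*b^2 - 4*b + 1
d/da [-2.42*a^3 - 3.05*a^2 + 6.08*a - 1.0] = -7.26*a^2 - 6.1*a + 6.08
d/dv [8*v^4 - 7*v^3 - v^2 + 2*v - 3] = 32*v^3 - 21*v^2 - 2*v + 2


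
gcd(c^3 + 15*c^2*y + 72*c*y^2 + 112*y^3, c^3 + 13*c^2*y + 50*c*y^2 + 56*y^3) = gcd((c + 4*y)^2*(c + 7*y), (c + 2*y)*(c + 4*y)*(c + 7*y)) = c^2 + 11*c*y + 28*y^2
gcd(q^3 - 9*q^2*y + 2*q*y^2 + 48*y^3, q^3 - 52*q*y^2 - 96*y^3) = -q^2 + 6*q*y + 16*y^2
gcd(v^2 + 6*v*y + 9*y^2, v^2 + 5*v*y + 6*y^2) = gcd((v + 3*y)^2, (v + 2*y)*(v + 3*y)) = v + 3*y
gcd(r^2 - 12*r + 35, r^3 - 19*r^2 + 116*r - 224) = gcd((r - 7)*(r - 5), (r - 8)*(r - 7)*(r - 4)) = r - 7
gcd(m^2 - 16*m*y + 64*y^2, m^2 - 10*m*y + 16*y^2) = -m + 8*y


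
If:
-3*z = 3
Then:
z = -1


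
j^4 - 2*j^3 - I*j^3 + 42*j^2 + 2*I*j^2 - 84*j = j*(j - 2)*(j - 7*I)*(j + 6*I)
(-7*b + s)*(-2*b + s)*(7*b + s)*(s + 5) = 98*b^3*s + 490*b^3 - 49*b^2*s^2 - 245*b^2*s - 2*b*s^3 - 10*b*s^2 + s^4 + 5*s^3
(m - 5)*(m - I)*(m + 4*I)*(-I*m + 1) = -I*m^4 + 4*m^3 + 5*I*m^3 - 20*m^2 - I*m^2 + 4*m + 5*I*m - 20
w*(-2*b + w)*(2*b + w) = -4*b^2*w + w^3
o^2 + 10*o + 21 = (o + 3)*(o + 7)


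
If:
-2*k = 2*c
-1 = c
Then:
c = -1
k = 1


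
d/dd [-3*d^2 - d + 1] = -6*d - 1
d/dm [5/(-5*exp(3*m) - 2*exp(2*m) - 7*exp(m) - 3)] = (75*exp(2*m) + 20*exp(m) + 35)*exp(m)/(5*exp(3*m) + 2*exp(2*m) + 7*exp(m) + 3)^2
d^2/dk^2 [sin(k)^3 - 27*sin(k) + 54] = -9*sin(k)^3 + 33*sin(k)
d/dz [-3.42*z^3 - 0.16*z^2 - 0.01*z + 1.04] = -10.26*z^2 - 0.32*z - 0.01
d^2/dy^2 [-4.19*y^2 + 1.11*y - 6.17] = -8.38000000000000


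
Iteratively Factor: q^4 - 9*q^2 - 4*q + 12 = (q + 2)*(q^3 - 2*q^2 - 5*q + 6) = (q - 1)*(q + 2)*(q^2 - q - 6) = (q - 1)*(q + 2)^2*(q - 3)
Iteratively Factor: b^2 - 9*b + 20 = (b - 4)*(b - 5)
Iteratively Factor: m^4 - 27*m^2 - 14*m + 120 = (m - 2)*(m^3 + 2*m^2 - 23*m - 60) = (m - 2)*(m + 4)*(m^2 - 2*m - 15) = (m - 5)*(m - 2)*(m + 4)*(m + 3)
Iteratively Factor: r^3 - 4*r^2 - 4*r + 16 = (r - 4)*(r^2 - 4) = (r - 4)*(r + 2)*(r - 2)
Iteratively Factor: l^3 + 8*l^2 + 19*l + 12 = (l + 4)*(l^2 + 4*l + 3) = (l + 1)*(l + 4)*(l + 3)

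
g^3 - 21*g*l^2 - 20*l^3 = (g - 5*l)*(g + l)*(g + 4*l)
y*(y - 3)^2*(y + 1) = y^4 - 5*y^3 + 3*y^2 + 9*y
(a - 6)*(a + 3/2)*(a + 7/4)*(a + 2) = a^4 - 3*a^3/4 - 179*a^2/8 - 99*a/2 - 63/2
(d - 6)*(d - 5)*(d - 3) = d^3 - 14*d^2 + 63*d - 90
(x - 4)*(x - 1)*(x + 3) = x^3 - 2*x^2 - 11*x + 12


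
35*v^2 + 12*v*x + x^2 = (5*v + x)*(7*v + x)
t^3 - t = t*(t - 1)*(t + 1)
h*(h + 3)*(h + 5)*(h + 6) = h^4 + 14*h^3 + 63*h^2 + 90*h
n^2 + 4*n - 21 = (n - 3)*(n + 7)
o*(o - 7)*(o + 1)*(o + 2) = o^4 - 4*o^3 - 19*o^2 - 14*o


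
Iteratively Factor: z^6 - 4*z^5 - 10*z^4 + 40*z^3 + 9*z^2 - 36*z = (z - 1)*(z^5 - 3*z^4 - 13*z^3 + 27*z^2 + 36*z) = (z - 1)*(z + 1)*(z^4 - 4*z^3 - 9*z^2 + 36*z) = z*(z - 1)*(z + 1)*(z^3 - 4*z^2 - 9*z + 36) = z*(z - 3)*(z - 1)*(z + 1)*(z^2 - z - 12) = z*(z - 4)*(z - 3)*(z - 1)*(z + 1)*(z + 3)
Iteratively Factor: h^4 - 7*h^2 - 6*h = (h - 3)*(h^3 + 3*h^2 + 2*h) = (h - 3)*(h + 1)*(h^2 + 2*h) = h*(h - 3)*(h + 1)*(h + 2)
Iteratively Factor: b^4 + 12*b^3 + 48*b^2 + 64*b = (b + 4)*(b^3 + 8*b^2 + 16*b) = (b + 4)^2*(b^2 + 4*b) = b*(b + 4)^2*(b + 4)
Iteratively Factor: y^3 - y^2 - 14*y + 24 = (y + 4)*(y^2 - 5*y + 6) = (y - 3)*(y + 4)*(y - 2)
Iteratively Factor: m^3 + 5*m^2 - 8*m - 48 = (m + 4)*(m^2 + m - 12) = (m - 3)*(m + 4)*(m + 4)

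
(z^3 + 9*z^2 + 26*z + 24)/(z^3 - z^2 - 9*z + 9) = (z^2 + 6*z + 8)/(z^2 - 4*z + 3)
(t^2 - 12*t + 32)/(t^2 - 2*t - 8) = (t - 8)/(t + 2)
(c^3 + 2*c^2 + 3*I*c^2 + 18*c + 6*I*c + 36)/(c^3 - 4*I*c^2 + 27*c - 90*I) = (c^2 + c*(2 + 6*I) + 12*I)/(c^2 - I*c + 30)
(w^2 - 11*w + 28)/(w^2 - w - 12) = (w - 7)/(w + 3)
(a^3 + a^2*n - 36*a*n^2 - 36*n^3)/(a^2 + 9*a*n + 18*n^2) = (a^2 - 5*a*n - 6*n^2)/(a + 3*n)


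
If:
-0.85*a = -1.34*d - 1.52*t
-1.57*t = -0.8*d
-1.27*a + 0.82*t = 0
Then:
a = 0.00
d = 0.00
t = 0.00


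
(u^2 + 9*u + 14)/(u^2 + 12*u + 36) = (u^2 + 9*u + 14)/(u^2 + 12*u + 36)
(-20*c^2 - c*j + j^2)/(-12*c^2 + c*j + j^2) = (5*c - j)/(3*c - j)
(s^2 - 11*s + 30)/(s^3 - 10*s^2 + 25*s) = (s - 6)/(s*(s - 5))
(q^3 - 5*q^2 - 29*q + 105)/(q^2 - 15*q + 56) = (q^2 + 2*q - 15)/(q - 8)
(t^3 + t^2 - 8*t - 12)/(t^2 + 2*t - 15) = (t^2 + 4*t + 4)/(t + 5)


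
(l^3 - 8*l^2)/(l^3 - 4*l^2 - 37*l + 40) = l^2/(l^2 + 4*l - 5)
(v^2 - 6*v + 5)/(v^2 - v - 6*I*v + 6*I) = (v - 5)/(v - 6*I)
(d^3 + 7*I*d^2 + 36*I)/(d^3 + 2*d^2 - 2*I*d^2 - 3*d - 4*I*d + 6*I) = (d^2 + 9*I*d - 18)/(d^2 + 2*d - 3)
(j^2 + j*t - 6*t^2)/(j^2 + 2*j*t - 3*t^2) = (-j + 2*t)/(-j + t)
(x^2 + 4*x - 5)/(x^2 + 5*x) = (x - 1)/x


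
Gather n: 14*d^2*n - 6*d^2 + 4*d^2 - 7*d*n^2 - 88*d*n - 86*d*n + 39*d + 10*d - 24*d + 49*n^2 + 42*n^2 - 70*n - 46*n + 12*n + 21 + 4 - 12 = -2*d^2 + 25*d + n^2*(91 - 7*d) + n*(14*d^2 - 174*d - 104) + 13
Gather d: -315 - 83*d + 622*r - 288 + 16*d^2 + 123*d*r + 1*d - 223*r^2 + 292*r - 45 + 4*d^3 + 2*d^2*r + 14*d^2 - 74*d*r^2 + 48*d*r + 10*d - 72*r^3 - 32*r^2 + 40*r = 4*d^3 + d^2*(2*r + 30) + d*(-74*r^2 + 171*r - 72) - 72*r^3 - 255*r^2 + 954*r - 648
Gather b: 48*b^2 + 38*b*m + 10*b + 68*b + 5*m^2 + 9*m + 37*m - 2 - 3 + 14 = 48*b^2 + b*(38*m + 78) + 5*m^2 + 46*m + 9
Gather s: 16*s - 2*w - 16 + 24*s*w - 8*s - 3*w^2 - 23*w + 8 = s*(24*w + 8) - 3*w^2 - 25*w - 8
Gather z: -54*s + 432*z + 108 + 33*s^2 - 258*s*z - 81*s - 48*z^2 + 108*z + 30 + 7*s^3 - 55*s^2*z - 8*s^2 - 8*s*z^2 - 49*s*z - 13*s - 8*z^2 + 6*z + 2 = 7*s^3 + 25*s^2 - 148*s + z^2*(-8*s - 56) + z*(-55*s^2 - 307*s + 546) + 140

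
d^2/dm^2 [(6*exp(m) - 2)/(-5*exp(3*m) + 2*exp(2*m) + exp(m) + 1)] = (-600*exp(6*m) + 630*exp(5*m) - 364*exp(4*m) - 366*exp(3*m) + 174*exp(2*m) - 8*exp(m) - 8)*exp(m)/(125*exp(9*m) - 150*exp(8*m) - 15*exp(7*m) - 23*exp(6*m) + 63*exp(5*m) + 12*exp(4*m) + 2*exp(3*m) - 9*exp(2*m) - 3*exp(m) - 1)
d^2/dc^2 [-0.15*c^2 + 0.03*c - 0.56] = -0.300000000000000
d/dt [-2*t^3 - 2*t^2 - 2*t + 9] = -6*t^2 - 4*t - 2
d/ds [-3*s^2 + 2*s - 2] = 2 - 6*s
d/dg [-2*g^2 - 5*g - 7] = -4*g - 5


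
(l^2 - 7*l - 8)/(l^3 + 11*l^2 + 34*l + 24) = (l - 8)/(l^2 + 10*l + 24)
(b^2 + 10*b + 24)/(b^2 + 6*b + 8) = (b + 6)/(b + 2)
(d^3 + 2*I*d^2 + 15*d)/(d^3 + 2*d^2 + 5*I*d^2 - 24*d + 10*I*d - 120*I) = d*(d - 3*I)/(d^2 + 2*d - 24)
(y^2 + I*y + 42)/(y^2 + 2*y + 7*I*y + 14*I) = (y - 6*I)/(y + 2)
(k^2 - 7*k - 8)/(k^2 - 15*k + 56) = (k + 1)/(k - 7)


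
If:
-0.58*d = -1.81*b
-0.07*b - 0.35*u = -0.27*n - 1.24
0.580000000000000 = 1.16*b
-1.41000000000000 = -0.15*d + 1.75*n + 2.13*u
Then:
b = 0.50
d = 1.56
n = -2.51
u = 1.51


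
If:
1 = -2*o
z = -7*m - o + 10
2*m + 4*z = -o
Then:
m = 83/52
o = -1/2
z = -35/52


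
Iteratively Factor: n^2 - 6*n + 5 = (n - 1)*(n - 5)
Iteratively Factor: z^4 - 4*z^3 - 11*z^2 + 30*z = (z)*(z^3 - 4*z^2 - 11*z + 30) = z*(z - 5)*(z^2 + z - 6) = z*(z - 5)*(z - 2)*(z + 3)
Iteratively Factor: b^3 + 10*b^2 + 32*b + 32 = (b + 4)*(b^2 + 6*b + 8) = (b + 2)*(b + 4)*(b + 4)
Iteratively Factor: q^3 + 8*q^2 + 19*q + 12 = (q + 1)*(q^2 + 7*q + 12) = (q + 1)*(q + 4)*(q + 3)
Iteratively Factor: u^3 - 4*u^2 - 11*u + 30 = (u - 2)*(u^2 - 2*u - 15) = (u - 2)*(u + 3)*(u - 5)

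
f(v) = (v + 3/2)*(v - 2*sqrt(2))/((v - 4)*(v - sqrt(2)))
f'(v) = -(v + 3/2)*(v - 2*sqrt(2))/((v - 4)*(v - sqrt(2))^2) + (v + 3/2)/((v - 4)*(v - sqrt(2))) + (v - 2*sqrt(2))/((v - 4)*(v - sqrt(2))) - (v + 3/2)*(v - 2*sqrt(2))/((v - 4)^2*(v - sqrt(2))) = (-(v - 4)*(v - 2*sqrt(2))*(2*v + 3) + (v - 4)*(v - sqrt(2))*(4*v - 4*sqrt(2) + 3) - (v - 2*sqrt(2))*(v - sqrt(2))*(2*v + 3))/(2*(v - 4)^2*(v - sqrt(2))^2)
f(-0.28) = -0.52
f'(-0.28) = -0.69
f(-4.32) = 0.42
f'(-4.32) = -0.08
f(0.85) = -2.62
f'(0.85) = -5.26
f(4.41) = 7.61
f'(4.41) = -15.00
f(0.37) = -1.21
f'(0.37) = -1.65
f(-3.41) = 0.33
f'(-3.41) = -0.11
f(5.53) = 3.02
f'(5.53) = -1.16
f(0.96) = -3.33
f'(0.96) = -8.00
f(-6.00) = 0.54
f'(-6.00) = -0.05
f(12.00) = 1.46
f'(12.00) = -0.05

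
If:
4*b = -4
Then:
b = -1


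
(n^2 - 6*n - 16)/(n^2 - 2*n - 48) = (n + 2)/(n + 6)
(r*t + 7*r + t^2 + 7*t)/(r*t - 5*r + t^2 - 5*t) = (t + 7)/(t - 5)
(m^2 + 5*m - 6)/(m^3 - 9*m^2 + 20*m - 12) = (m + 6)/(m^2 - 8*m + 12)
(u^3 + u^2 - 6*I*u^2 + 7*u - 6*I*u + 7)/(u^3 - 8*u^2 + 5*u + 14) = (u^2 - 6*I*u + 7)/(u^2 - 9*u + 14)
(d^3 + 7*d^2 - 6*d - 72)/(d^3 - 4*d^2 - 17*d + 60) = (d + 6)/(d - 5)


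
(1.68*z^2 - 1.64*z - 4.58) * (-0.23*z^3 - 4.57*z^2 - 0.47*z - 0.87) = -0.3864*z^5 - 7.3004*z^4 + 7.7586*z^3 + 20.2398*z^2 + 3.5794*z + 3.9846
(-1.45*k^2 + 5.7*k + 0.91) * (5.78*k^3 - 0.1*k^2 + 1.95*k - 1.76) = -8.381*k^5 + 33.091*k^4 + 1.8623*k^3 + 13.576*k^2 - 8.2575*k - 1.6016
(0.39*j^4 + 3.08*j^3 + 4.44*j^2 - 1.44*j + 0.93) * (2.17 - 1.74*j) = -0.6786*j^5 - 4.5129*j^4 - 1.042*j^3 + 12.1404*j^2 - 4.743*j + 2.0181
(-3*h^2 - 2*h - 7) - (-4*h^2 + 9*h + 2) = h^2 - 11*h - 9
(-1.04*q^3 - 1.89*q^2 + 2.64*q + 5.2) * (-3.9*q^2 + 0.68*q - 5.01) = 4.056*q^5 + 6.6638*q^4 - 6.3708*q^3 - 9.0159*q^2 - 9.6904*q - 26.052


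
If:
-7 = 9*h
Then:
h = -7/9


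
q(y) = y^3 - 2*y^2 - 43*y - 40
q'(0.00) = -43.00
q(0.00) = -40.00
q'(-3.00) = -4.00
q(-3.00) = 44.00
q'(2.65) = -32.53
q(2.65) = -149.39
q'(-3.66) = 11.83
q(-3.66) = 41.56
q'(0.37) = -44.07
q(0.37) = -56.13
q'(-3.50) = 7.75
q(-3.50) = 43.12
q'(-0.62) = -39.37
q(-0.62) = -14.35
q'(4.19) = -7.09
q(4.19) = -181.72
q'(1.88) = -39.92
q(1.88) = -121.26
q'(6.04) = 42.28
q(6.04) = -152.33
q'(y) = 3*y^2 - 4*y - 43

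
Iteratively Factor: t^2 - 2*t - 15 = (t - 5)*(t + 3)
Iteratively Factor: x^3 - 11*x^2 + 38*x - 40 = (x - 2)*(x^2 - 9*x + 20) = (x - 5)*(x - 2)*(x - 4)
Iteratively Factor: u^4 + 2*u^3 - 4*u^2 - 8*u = (u)*(u^3 + 2*u^2 - 4*u - 8) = u*(u + 2)*(u^2 - 4) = u*(u - 2)*(u + 2)*(u + 2)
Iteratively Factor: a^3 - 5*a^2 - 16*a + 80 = (a - 4)*(a^2 - a - 20) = (a - 4)*(a + 4)*(a - 5)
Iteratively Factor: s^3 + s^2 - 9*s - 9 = (s + 1)*(s^2 - 9) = (s + 1)*(s + 3)*(s - 3)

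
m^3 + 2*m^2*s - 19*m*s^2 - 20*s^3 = (m - 4*s)*(m + s)*(m + 5*s)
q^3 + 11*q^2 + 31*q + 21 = (q + 1)*(q + 3)*(q + 7)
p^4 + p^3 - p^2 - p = p*(p - 1)*(p + 1)^2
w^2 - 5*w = w*(w - 5)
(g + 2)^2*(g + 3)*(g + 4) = g^4 + 11*g^3 + 44*g^2 + 76*g + 48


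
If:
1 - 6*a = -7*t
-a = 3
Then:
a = -3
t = -19/7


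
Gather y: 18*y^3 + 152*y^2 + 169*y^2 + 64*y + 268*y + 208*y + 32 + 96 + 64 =18*y^3 + 321*y^2 + 540*y + 192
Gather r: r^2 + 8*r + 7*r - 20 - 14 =r^2 + 15*r - 34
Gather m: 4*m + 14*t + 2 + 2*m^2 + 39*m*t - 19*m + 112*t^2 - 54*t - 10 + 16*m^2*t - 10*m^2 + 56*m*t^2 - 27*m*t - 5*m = m^2*(16*t - 8) + m*(56*t^2 + 12*t - 20) + 112*t^2 - 40*t - 8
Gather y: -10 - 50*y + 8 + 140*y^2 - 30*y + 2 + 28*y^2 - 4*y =168*y^2 - 84*y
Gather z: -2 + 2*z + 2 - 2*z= 0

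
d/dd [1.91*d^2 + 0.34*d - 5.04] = 3.82*d + 0.34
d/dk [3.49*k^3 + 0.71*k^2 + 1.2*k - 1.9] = 10.47*k^2 + 1.42*k + 1.2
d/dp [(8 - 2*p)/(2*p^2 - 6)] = (-p^2 + 2*p*(p - 4) + 3)/(p^2 - 3)^2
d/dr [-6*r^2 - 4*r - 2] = -12*r - 4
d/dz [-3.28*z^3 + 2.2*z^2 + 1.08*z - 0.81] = -9.84*z^2 + 4.4*z + 1.08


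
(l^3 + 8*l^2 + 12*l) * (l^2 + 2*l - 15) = l^5 + 10*l^4 + 13*l^3 - 96*l^2 - 180*l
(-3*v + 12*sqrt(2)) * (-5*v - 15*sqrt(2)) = 15*v^2 - 15*sqrt(2)*v - 360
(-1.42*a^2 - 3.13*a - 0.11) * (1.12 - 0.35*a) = 0.497*a^3 - 0.4949*a^2 - 3.4671*a - 0.1232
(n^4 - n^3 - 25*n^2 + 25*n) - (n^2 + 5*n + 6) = n^4 - n^3 - 26*n^2 + 20*n - 6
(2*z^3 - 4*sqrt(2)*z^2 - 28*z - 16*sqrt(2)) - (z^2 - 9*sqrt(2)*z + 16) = 2*z^3 - 4*sqrt(2)*z^2 - z^2 - 28*z + 9*sqrt(2)*z - 16*sqrt(2) - 16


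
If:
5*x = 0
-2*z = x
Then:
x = 0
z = 0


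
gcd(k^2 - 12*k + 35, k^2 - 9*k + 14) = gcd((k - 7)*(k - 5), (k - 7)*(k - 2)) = k - 7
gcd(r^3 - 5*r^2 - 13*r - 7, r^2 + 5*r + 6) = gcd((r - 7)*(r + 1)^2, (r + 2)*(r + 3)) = 1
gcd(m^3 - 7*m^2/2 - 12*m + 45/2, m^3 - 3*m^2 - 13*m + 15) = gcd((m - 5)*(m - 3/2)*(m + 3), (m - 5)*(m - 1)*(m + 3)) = m^2 - 2*m - 15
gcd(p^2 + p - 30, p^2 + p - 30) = p^2 + p - 30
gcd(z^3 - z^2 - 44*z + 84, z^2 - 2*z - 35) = 1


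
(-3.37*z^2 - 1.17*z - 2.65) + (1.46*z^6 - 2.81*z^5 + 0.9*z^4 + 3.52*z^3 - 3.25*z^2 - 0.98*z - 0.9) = 1.46*z^6 - 2.81*z^5 + 0.9*z^4 + 3.52*z^3 - 6.62*z^2 - 2.15*z - 3.55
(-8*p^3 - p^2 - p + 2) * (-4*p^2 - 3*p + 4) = 32*p^5 + 28*p^4 - 25*p^3 - 9*p^2 - 10*p + 8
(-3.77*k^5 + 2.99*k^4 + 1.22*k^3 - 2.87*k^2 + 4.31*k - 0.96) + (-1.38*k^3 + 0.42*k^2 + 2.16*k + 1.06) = -3.77*k^5 + 2.99*k^4 - 0.16*k^3 - 2.45*k^2 + 6.47*k + 0.1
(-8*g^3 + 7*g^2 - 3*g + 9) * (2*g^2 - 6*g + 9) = -16*g^5 + 62*g^4 - 120*g^3 + 99*g^2 - 81*g + 81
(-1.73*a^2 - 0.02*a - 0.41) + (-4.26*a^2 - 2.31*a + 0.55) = -5.99*a^2 - 2.33*a + 0.14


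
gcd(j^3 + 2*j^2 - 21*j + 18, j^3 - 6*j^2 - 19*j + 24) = j - 1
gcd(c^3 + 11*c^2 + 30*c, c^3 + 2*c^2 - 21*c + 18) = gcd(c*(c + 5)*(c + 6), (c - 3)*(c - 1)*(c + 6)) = c + 6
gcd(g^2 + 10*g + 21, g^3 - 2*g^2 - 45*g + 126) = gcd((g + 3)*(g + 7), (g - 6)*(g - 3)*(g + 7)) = g + 7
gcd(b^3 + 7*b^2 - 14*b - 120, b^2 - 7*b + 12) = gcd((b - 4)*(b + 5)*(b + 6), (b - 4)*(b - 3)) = b - 4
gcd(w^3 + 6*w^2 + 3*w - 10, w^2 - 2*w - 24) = 1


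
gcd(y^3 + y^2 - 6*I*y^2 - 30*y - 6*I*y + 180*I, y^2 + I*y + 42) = y - 6*I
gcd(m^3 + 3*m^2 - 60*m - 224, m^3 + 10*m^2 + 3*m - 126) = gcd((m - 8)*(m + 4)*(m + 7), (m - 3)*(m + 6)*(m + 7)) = m + 7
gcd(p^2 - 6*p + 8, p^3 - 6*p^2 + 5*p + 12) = p - 4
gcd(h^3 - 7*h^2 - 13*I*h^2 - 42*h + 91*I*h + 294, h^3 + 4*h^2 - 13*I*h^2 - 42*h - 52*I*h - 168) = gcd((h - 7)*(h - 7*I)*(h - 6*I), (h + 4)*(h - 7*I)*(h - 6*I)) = h^2 - 13*I*h - 42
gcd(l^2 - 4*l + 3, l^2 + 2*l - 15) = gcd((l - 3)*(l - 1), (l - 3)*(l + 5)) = l - 3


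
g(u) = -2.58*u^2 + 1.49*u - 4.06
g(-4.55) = -64.25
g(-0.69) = -6.32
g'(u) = 1.49 - 5.16*u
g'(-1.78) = 10.67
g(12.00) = -357.70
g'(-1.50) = 9.23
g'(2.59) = -11.87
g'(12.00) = -60.43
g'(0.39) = -0.52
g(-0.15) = -4.34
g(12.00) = -357.70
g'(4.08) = -19.56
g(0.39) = -3.87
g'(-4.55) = 24.97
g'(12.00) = -60.43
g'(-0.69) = 5.05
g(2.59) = -17.51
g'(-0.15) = 2.26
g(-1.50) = -12.10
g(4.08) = -40.93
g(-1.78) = -14.89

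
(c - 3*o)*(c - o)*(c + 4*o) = c^3 - 13*c*o^2 + 12*o^3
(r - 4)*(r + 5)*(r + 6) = r^3 + 7*r^2 - 14*r - 120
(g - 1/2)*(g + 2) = g^2 + 3*g/2 - 1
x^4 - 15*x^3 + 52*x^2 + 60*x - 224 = (x - 8)*(x - 7)*(x - 2)*(x + 2)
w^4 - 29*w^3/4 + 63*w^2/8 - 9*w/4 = w*(w - 6)*(w - 3/4)*(w - 1/2)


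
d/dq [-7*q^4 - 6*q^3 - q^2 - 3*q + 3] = -28*q^3 - 18*q^2 - 2*q - 3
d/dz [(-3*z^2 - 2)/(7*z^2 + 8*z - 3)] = 2*(-12*z^2 + 23*z + 8)/(49*z^4 + 112*z^3 + 22*z^2 - 48*z + 9)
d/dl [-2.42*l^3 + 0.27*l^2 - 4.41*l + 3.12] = -7.26*l^2 + 0.54*l - 4.41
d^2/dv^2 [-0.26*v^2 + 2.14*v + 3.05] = -0.520000000000000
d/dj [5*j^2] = 10*j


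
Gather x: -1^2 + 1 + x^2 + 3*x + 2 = x^2 + 3*x + 2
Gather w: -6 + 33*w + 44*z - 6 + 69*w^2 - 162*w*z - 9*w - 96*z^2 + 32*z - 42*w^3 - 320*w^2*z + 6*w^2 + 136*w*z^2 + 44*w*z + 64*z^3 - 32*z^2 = -42*w^3 + w^2*(75 - 320*z) + w*(136*z^2 - 118*z + 24) + 64*z^3 - 128*z^2 + 76*z - 12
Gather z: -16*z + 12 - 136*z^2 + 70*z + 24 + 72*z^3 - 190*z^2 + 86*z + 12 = 72*z^3 - 326*z^2 + 140*z + 48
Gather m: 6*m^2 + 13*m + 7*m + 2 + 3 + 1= 6*m^2 + 20*m + 6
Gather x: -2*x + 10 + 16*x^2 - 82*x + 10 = 16*x^2 - 84*x + 20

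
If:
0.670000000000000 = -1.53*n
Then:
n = -0.44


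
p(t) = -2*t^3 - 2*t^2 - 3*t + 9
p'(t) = -6*t^2 - 4*t - 3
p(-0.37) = 9.94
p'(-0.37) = -2.34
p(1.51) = -6.98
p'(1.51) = -22.72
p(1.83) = -15.44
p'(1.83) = -30.41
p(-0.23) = 9.61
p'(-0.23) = -2.40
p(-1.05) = 12.26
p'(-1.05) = -5.42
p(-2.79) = 45.24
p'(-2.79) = -38.54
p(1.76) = -13.38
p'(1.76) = -28.63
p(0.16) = 8.46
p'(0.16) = -3.79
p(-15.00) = 6354.00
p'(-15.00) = -1293.00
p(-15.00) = 6354.00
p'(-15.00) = -1293.00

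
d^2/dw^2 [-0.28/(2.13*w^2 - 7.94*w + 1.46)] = (2.540664*w^2 - 9.470832*w - 0.28*(4.26*w - 7.94)*(8.52*w - 15.88) + 1.741488)/(2.13*w^2 - 7.94*w + 1.46)^3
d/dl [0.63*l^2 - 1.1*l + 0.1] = 1.26*l - 1.1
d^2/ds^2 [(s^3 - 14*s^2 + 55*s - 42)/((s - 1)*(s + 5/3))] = 3588/(27*s^3 + 135*s^2 + 225*s + 125)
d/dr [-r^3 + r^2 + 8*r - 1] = -3*r^2 + 2*r + 8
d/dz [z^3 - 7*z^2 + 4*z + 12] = 3*z^2 - 14*z + 4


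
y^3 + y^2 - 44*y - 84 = (y - 7)*(y + 2)*(y + 6)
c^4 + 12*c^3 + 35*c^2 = c^2*(c + 5)*(c + 7)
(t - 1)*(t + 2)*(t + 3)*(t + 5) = t^4 + 9*t^3 + 21*t^2 - t - 30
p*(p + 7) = p^2 + 7*p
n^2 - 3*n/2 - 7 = (n - 7/2)*(n + 2)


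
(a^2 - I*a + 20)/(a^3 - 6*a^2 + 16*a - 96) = (a - 5*I)/(a^2 + a*(-6 - 4*I) + 24*I)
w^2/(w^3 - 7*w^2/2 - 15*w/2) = 2*w/(2*w^2 - 7*w - 15)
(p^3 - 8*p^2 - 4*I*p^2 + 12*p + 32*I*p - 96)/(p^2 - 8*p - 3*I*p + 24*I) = (p^2 - 4*I*p + 12)/(p - 3*I)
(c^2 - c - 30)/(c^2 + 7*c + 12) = (c^2 - c - 30)/(c^2 + 7*c + 12)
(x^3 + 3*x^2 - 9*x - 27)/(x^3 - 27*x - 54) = (x - 3)/(x - 6)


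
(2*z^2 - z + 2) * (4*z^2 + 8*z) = 8*z^4 + 12*z^3 + 16*z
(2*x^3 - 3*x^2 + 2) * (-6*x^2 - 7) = -12*x^5 + 18*x^4 - 14*x^3 + 9*x^2 - 14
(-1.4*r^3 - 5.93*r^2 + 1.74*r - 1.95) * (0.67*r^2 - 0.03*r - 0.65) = -0.938*r^5 - 3.9311*r^4 + 2.2537*r^3 + 2.4958*r^2 - 1.0725*r + 1.2675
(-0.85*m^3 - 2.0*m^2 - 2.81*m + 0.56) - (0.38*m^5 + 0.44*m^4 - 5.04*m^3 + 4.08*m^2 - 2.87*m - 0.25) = -0.38*m^5 - 0.44*m^4 + 4.19*m^3 - 6.08*m^2 + 0.0600000000000001*m + 0.81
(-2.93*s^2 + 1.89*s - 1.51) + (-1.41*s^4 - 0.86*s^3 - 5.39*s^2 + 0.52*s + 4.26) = -1.41*s^4 - 0.86*s^3 - 8.32*s^2 + 2.41*s + 2.75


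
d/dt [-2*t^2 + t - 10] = 1 - 4*t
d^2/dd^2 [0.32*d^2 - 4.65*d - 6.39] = 0.640000000000000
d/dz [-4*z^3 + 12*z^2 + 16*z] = -12*z^2 + 24*z + 16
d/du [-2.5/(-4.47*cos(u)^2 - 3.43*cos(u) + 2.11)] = (22.35*cos(u) + 8.575)*sin(u)/(4.47*cos(u)^2 + 3.43*cos(u) - 2.11)^2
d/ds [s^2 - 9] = 2*s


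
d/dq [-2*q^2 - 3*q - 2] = -4*q - 3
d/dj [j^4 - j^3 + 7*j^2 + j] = 4*j^3 - 3*j^2 + 14*j + 1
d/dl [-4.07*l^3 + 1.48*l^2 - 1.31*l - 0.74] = -12.21*l^2 + 2.96*l - 1.31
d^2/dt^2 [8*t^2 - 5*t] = 16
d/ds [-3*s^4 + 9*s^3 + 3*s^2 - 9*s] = -12*s^3 + 27*s^2 + 6*s - 9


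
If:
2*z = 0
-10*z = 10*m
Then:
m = 0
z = 0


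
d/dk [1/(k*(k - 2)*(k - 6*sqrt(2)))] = (-k*(k - 2) - k*(k - 6*sqrt(2)) - (k - 2)*(k - 6*sqrt(2)))/(k^2*(k - 2)^2*(k - 6*sqrt(2))^2)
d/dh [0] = 0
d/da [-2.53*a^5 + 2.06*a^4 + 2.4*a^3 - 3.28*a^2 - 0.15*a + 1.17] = -12.65*a^4 + 8.24*a^3 + 7.2*a^2 - 6.56*a - 0.15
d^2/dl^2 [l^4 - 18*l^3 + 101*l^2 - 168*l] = 12*l^2 - 108*l + 202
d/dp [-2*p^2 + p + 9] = 1 - 4*p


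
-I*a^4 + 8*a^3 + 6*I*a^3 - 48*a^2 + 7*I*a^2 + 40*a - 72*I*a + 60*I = (a - 5)*(a + 2*I)*(a + 6*I)*(-I*a + I)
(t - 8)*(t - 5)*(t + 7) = t^3 - 6*t^2 - 51*t + 280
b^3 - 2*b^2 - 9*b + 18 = (b - 3)*(b - 2)*(b + 3)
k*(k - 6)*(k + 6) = k^3 - 36*k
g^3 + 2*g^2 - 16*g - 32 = (g - 4)*(g + 2)*(g + 4)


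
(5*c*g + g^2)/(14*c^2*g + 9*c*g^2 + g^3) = (5*c + g)/(14*c^2 + 9*c*g + g^2)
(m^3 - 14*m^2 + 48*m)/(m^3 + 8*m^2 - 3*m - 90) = m*(m^2 - 14*m + 48)/(m^3 + 8*m^2 - 3*m - 90)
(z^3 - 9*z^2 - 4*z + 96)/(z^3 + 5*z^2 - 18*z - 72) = (z - 8)/(z + 6)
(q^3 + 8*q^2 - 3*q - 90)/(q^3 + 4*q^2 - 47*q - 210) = (q - 3)/(q - 7)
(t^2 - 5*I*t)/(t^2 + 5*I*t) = (t - 5*I)/(t + 5*I)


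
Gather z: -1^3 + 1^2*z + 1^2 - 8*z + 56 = 56 - 7*z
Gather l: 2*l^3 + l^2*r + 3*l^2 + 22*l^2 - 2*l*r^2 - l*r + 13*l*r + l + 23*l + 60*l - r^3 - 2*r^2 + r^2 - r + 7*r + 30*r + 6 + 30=2*l^3 + l^2*(r + 25) + l*(-2*r^2 + 12*r + 84) - r^3 - r^2 + 36*r + 36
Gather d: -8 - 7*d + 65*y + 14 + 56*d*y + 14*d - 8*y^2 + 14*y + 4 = d*(56*y + 7) - 8*y^2 + 79*y + 10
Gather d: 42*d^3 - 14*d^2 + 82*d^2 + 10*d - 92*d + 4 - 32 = 42*d^3 + 68*d^2 - 82*d - 28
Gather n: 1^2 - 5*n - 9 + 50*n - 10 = 45*n - 18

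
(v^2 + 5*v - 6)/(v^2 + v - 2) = (v + 6)/(v + 2)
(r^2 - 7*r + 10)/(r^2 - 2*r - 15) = (r - 2)/(r + 3)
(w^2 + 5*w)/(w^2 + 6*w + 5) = w/(w + 1)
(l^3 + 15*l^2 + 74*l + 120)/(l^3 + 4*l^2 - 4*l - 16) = (l^2 + 11*l + 30)/(l^2 - 4)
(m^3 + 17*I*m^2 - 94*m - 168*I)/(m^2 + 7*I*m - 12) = (m^2 + 13*I*m - 42)/(m + 3*I)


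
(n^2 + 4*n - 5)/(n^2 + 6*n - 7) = (n + 5)/(n + 7)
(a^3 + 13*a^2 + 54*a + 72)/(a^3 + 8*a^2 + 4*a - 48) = (a + 3)/(a - 2)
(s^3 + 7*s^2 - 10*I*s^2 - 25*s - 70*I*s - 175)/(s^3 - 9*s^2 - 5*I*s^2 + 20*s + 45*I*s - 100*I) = (s^2 + s*(7 - 5*I) - 35*I)/(s^2 - 9*s + 20)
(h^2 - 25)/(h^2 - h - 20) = (h + 5)/(h + 4)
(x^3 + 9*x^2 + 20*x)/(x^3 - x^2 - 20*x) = (x + 5)/(x - 5)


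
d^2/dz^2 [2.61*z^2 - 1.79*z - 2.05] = 5.22000000000000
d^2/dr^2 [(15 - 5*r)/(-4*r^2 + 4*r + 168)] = 5*((4 - 3*r)*(-r^2 + r + 42) - (r - 3)*(2*r - 1)^2)/(2*(-r^2 + r + 42)^3)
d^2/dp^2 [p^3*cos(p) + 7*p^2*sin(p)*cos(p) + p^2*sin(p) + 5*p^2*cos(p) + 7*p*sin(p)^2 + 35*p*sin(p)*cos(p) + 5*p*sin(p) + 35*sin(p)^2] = -p^3*cos(p) - 7*p^2*sin(p) - 14*p^2*sin(2*p) - 5*p^2*cos(p) - 25*p*sin(p) - 70*p*sin(2*p) + 10*p*cos(p) + 42*p*cos(2*p) + 2*sin(p) + 21*sin(2*p) + 20*cos(p) + 140*cos(2*p)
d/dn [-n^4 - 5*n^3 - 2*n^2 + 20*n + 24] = -4*n^3 - 15*n^2 - 4*n + 20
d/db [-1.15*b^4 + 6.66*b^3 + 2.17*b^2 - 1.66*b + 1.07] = -4.6*b^3 + 19.98*b^2 + 4.34*b - 1.66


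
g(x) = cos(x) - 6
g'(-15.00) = 0.65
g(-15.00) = -6.76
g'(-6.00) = -0.28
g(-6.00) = -5.04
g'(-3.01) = 0.13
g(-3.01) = -6.99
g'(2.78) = -0.35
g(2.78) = -6.94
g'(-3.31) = -0.17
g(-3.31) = -6.99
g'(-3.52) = -0.37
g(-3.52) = -6.93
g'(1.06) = -0.87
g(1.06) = -5.51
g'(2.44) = -0.65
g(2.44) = -6.76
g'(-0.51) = 0.49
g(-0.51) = -5.13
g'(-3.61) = -0.45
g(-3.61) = -6.89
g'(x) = -sin(x)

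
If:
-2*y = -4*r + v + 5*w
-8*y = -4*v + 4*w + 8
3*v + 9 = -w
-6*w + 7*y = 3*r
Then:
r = -431/158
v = -214/79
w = -69/79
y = -303/158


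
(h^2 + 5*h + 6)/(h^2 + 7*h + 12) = (h + 2)/(h + 4)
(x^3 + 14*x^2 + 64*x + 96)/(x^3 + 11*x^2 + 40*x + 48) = (x + 6)/(x + 3)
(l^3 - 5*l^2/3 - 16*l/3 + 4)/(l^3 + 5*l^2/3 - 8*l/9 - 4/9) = 3*(l - 3)/(3*l + 1)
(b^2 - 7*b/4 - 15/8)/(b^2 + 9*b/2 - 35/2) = (b + 3/4)/(b + 7)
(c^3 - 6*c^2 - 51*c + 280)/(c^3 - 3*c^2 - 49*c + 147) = (c^2 - 13*c + 40)/(c^2 - 10*c + 21)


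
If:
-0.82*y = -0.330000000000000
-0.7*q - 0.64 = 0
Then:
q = -0.91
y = 0.40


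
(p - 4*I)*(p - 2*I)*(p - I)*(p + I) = p^4 - 6*I*p^3 - 7*p^2 - 6*I*p - 8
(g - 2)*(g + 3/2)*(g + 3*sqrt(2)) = g^3 - g^2/2 + 3*sqrt(2)*g^2 - 3*g - 3*sqrt(2)*g/2 - 9*sqrt(2)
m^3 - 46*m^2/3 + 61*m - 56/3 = (m - 8)*(m - 7)*(m - 1/3)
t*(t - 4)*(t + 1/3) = t^3 - 11*t^2/3 - 4*t/3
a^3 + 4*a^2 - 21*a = a*(a - 3)*(a + 7)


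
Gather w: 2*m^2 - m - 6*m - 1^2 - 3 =2*m^2 - 7*m - 4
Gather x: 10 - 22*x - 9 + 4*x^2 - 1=4*x^2 - 22*x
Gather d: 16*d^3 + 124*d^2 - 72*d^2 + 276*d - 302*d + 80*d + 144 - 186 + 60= 16*d^3 + 52*d^2 + 54*d + 18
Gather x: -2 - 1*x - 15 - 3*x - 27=-4*x - 44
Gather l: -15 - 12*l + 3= -12*l - 12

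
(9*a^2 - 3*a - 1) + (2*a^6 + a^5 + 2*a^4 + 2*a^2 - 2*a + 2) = 2*a^6 + a^5 + 2*a^4 + 11*a^2 - 5*a + 1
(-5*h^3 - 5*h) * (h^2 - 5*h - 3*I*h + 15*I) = -5*h^5 + 25*h^4 + 15*I*h^4 - 5*h^3 - 75*I*h^3 + 25*h^2 + 15*I*h^2 - 75*I*h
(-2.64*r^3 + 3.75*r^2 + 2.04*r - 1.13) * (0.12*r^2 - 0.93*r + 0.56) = -0.3168*r^5 + 2.9052*r^4 - 4.7211*r^3 + 0.0671999999999999*r^2 + 2.1933*r - 0.6328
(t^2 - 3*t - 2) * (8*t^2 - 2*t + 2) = 8*t^4 - 26*t^3 - 8*t^2 - 2*t - 4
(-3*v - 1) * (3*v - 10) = -9*v^2 + 27*v + 10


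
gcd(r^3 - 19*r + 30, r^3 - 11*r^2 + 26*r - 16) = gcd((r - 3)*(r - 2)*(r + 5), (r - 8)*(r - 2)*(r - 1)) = r - 2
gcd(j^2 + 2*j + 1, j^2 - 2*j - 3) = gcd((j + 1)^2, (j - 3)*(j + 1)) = j + 1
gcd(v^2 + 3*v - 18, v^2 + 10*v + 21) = 1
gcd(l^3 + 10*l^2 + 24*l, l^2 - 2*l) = l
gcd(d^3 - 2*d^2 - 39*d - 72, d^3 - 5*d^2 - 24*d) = d^2 - 5*d - 24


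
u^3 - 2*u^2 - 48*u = u*(u - 8)*(u + 6)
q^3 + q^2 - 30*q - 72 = (q - 6)*(q + 3)*(q + 4)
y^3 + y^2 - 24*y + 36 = (y - 3)*(y - 2)*(y + 6)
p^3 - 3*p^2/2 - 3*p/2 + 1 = (p - 2)*(p - 1/2)*(p + 1)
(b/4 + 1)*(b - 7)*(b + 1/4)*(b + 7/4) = b^4/4 - b^3/4 - 537*b^2/64 - 917*b/64 - 49/16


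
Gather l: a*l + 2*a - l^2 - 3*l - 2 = 2*a - l^2 + l*(a - 3) - 2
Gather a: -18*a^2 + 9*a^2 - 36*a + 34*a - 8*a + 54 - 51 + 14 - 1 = -9*a^2 - 10*a + 16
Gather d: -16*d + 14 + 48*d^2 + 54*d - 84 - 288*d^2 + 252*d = -240*d^2 + 290*d - 70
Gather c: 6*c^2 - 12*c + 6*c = 6*c^2 - 6*c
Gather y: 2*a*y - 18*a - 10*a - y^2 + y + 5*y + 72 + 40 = -28*a - y^2 + y*(2*a + 6) + 112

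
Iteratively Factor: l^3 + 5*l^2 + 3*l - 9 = (l + 3)*(l^2 + 2*l - 3) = (l - 1)*(l + 3)*(l + 3)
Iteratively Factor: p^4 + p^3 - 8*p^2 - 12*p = (p)*(p^3 + p^2 - 8*p - 12) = p*(p - 3)*(p^2 + 4*p + 4) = p*(p - 3)*(p + 2)*(p + 2)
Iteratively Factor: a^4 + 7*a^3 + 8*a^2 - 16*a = (a + 4)*(a^3 + 3*a^2 - 4*a) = a*(a + 4)*(a^2 + 3*a - 4) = a*(a + 4)^2*(a - 1)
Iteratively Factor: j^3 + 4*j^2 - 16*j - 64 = (j + 4)*(j^2 - 16) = (j + 4)^2*(j - 4)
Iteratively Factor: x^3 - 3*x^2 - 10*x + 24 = (x - 4)*(x^2 + x - 6) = (x - 4)*(x - 2)*(x + 3)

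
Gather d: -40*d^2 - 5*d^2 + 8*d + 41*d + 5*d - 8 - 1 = -45*d^2 + 54*d - 9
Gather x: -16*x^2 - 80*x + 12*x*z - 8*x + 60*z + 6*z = -16*x^2 + x*(12*z - 88) + 66*z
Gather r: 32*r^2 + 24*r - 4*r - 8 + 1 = 32*r^2 + 20*r - 7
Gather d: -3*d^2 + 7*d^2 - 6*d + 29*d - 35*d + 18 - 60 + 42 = 4*d^2 - 12*d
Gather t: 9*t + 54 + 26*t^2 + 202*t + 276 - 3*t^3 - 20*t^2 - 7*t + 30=-3*t^3 + 6*t^2 + 204*t + 360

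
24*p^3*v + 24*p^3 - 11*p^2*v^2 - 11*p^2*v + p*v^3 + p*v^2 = (-8*p + v)*(-3*p + v)*(p*v + p)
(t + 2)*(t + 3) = t^2 + 5*t + 6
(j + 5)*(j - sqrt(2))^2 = j^3 - 2*sqrt(2)*j^2 + 5*j^2 - 10*sqrt(2)*j + 2*j + 10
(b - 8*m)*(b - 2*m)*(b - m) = b^3 - 11*b^2*m + 26*b*m^2 - 16*m^3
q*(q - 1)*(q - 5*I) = q^3 - q^2 - 5*I*q^2 + 5*I*q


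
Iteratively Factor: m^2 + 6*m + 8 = (m + 4)*(m + 2)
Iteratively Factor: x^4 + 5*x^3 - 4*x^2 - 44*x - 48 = (x + 2)*(x^3 + 3*x^2 - 10*x - 24) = (x - 3)*(x + 2)*(x^2 + 6*x + 8) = (x - 3)*(x + 2)*(x + 4)*(x + 2)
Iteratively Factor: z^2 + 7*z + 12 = (z + 3)*(z + 4)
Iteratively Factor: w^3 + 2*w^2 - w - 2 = (w + 1)*(w^2 + w - 2) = (w + 1)*(w + 2)*(w - 1)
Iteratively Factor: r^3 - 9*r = (r - 3)*(r^2 + 3*r) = (r - 3)*(r + 3)*(r)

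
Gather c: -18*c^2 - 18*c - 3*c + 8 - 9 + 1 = -18*c^2 - 21*c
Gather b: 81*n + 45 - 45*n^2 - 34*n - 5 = -45*n^2 + 47*n + 40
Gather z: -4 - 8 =-12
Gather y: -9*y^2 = -9*y^2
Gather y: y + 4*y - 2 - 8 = 5*y - 10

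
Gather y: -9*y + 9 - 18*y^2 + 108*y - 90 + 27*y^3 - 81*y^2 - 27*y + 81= 27*y^3 - 99*y^2 + 72*y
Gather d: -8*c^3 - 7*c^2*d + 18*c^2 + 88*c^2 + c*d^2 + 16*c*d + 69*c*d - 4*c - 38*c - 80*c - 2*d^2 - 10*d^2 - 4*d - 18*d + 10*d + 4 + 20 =-8*c^3 + 106*c^2 - 122*c + d^2*(c - 12) + d*(-7*c^2 + 85*c - 12) + 24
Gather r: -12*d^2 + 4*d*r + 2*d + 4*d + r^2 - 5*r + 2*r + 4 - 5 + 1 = -12*d^2 + 6*d + r^2 + r*(4*d - 3)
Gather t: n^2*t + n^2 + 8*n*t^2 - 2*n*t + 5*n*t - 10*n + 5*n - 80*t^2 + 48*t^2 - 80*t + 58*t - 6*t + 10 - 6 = n^2 - 5*n + t^2*(8*n - 32) + t*(n^2 + 3*n - 28) + 4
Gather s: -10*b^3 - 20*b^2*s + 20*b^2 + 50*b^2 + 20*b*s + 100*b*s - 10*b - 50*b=-10*b^3 + 70*b^2 - 60*b + s*(-20*b^2 + 120*b)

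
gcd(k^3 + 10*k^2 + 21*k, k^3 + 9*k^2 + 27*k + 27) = k + 3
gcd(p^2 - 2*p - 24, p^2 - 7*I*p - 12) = 1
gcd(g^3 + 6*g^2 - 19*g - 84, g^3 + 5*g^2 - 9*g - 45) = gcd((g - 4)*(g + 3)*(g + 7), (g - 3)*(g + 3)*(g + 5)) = g + 3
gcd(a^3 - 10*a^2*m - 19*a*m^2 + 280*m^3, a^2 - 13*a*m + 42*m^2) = a - 7*m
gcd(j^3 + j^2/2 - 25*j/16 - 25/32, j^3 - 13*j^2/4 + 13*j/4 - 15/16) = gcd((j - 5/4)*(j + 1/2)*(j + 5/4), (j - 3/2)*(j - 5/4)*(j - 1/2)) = j - 5/4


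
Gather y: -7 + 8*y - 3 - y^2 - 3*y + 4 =-y^2 + 5*y - 6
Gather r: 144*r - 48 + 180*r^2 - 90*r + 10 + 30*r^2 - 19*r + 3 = 210*r^2 + 35*r - 35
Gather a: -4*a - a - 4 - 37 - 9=-5*a - 50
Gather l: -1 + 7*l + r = 7*l + r - 1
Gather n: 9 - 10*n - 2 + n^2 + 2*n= n^2 - 8*n + 7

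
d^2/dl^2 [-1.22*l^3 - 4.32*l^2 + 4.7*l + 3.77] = -7.32*l - 8.64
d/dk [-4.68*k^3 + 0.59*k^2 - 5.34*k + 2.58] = -14.04*k^2 + 1.18*k - 5.34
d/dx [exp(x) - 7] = exp(x)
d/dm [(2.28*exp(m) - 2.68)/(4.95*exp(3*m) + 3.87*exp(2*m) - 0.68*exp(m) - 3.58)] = (-22.572*exp(3*m) + 30.9744*exp(2*m) + 20.7432*exp(m) - 9.9848)*exp(m)/(24.5025*exp(6*m) + 38.313*exp(5*m) + 8.2449*exp(4*m) - 40.7052*exp(3*m) - 27.2468*exp(2*m) + 4.8688*exp(m) + 12.8164)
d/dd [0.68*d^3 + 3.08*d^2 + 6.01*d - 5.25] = 2.04*d^2 + 6.16*d + 6.01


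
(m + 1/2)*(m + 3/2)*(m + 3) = m^3 + 5*m^2 + 27*m/4 + 9/4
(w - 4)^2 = w^2 - 8*w + 16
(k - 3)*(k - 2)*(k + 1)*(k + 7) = k^4 + 3*k^3 - 27*k^2 + 13*k + 42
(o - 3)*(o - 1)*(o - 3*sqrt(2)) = o^3 - 3*sqrt(2)*o^2 - 4*o^2 + 3*o + 12*sqrt(2)*o - 9*sqrt(2)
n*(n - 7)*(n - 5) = n^3 - 12*n^2 + 35*n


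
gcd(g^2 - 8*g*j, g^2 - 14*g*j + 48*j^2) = g - 8*j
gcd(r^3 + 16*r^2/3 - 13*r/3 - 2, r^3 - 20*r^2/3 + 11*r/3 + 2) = r^2 - 2*r/3 - 1/3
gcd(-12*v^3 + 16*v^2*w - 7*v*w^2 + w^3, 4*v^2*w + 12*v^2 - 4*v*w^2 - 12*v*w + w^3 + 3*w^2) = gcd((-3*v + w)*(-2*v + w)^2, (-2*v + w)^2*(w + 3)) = 4*v^2 - 4*v*w + w^2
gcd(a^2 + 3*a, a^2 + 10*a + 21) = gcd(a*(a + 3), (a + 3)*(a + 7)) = a + 3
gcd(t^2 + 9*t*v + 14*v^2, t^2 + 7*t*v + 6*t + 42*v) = t + 7*v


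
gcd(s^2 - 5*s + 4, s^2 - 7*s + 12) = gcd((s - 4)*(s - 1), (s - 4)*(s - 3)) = s - 4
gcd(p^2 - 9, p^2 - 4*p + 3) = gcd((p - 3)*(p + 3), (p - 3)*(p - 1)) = p - 3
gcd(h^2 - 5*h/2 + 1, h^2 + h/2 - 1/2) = h - 1/2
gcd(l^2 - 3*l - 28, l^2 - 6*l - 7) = l - 7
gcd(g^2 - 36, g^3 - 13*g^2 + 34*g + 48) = g - 6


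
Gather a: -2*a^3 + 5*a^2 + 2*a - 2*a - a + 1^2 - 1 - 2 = -2*a^3 + 5*a^2 - a - 2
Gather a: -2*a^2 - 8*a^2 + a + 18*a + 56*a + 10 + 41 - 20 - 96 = -10*a^2 + 75*a - 65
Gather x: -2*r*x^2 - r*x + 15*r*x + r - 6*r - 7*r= -2*r*x^2 + 14*r*x - 12*r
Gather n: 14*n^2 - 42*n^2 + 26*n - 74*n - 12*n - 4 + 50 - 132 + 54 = -28*n^2 - 60*n - 32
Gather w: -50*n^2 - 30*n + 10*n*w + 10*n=-50*n^2 + 10*n*w - 20*n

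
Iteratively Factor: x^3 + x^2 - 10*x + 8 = (x + 4)*(x^2 - 3*x + 2) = (x - 1)*(x + 4)*(x - 2)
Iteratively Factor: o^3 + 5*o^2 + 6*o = (o + 2)*(o^2 + 3*o) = o*(o + 2)*(o + 3)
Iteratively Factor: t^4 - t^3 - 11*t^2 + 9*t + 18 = (t + 3)*(t^3 - 4*t^2 + t + 6) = (t - 3)*(t + 3)*(t^2 - t - 2) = (t - 3)*(t - 2)*(t + 3)*(t + 1)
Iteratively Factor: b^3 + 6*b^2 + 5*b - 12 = (b + 4)*(b^2 + 2*b - 3) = (b - 1)*(b + 4)*(b + 3)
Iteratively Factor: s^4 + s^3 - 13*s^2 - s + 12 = (s - 3)*(s^3 + 4*s^2 - s - 4) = (s - 3)*(s + 1)*(s^2 + 3*s - 4) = (s - 3)*(s - 1)*(s + 1)*(s + 4)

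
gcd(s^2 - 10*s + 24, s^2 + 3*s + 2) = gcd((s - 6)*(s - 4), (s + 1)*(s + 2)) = 1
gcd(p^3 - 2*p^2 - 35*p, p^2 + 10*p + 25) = p + 5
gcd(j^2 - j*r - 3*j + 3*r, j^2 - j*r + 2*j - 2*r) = -j + r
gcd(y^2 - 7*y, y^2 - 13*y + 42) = y - 7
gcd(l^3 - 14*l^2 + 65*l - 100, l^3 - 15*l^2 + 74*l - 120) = l^2 - 9*l + 20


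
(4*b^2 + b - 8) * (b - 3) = 4*b^3 - 11*b^2 - 11*b + 24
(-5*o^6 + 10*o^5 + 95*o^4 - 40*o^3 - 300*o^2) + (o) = -5*o^6 + 10*o^5 + 95*o^4 - 40*o^3 - 300*o^2 + o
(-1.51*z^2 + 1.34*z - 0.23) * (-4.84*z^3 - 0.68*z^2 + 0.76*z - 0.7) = 7.3084*z^5 - 5.4588*z^4 - 0.9456*z^3 + 2.2318*z^2 - 1.1128*z + 0.161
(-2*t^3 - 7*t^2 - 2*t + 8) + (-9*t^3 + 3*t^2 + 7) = -11*t^3 - 4*t^2 - 2*t + 15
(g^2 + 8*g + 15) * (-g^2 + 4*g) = -g^4 - 4*g^3 + 17*g^2 + 60*g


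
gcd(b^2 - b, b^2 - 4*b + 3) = b - 1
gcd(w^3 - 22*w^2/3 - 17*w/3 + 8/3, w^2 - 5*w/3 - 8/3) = w + 1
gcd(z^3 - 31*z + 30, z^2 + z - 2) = z - 1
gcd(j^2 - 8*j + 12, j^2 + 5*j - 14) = j - 2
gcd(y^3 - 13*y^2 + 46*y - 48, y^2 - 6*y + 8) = y - 2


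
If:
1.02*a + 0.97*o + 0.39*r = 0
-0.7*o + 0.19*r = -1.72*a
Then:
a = -0.191949294828744*r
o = -0.200218267293486*r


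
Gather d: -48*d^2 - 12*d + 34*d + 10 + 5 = -48*d^2 + 22*d + 15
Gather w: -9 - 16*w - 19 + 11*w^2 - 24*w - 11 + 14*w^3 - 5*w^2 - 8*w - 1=14*w^3 + 6*w^2 - 48*w - 40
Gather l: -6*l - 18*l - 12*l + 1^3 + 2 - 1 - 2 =-36*l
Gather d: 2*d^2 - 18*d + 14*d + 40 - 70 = 2*d^2 - 4*d - 30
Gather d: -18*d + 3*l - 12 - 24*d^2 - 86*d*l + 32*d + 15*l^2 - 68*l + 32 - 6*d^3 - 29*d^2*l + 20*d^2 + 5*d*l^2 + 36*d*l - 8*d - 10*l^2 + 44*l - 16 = -6*d^3 + d^2*(-29*l - 4) + d*(5*l^2 - 50*l + 6) + 5*l^2 - 21*l + 4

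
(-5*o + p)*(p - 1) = -5*o*p + 5*o + p^2 - p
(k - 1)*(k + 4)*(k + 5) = k^3 + 8*k^2 + 11*k - 20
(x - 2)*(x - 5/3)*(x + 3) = x^3 - 2*x^2/3 - 23*x/3 + 10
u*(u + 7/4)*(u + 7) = u^3 + 35*u^2/4 + 49*u/4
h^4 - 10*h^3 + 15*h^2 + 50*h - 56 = (h - 7)*(h - 4)*(h - 1)*(h + 2)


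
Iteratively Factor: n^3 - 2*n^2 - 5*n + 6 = (n - 1)*(n^2 - n - 6) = (n - 3)*(n - 1)*(n + 2)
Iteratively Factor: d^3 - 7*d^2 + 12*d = (d - 4)*(d^2 - 3*d) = (d - 4)*(d - 3)*(d)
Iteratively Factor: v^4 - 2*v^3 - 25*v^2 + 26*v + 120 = (v + 4)*(v^3 - 6*v^2 - v + 30) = (v - 3)*(v + 4)*(v^2 - 3*v - 10) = (v - 3)*(v + 2)*(v + 4)*(v - 5)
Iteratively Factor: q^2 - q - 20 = (q - 5)*(q + 4)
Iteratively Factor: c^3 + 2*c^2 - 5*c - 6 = (c - 2)*(c^2 + 4*c + 3) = (c - 2)*(c + 1)*(c + 3)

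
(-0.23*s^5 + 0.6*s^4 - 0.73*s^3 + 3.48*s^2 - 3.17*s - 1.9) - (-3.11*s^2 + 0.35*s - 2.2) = -0.23*s^5 + 0.6*s^4 - 0.73*s^3 + 6.59*s^2 - 3.52*s + 0.3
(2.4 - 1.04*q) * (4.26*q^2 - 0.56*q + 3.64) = -4.4304*q^3 + 10.8064*q^2 - 5.1296*q + 8.736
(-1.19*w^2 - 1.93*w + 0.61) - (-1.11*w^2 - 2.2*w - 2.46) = -0.0799999999999998*w^2 + 0.27*w + 3.07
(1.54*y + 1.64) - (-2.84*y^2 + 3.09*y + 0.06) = 2.84*y^2 - 1.55*y + 1.58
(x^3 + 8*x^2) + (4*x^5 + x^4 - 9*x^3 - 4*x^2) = 4*x^5 + x^4 - 8*x^3 + 4*x^2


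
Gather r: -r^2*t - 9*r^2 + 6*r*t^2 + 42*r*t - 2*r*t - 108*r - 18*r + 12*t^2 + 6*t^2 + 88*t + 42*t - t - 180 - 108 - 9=r^2*(-t - 9) + r*(6*t^2 + 40*t - 126) + 18*t^2 + 129*t - 297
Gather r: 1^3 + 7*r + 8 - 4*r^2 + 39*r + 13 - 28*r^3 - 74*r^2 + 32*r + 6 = -28*r^3 - 78*r^2 + 78*r + 28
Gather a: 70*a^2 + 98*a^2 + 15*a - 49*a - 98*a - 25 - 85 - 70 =168*a^2 - 132*a - 180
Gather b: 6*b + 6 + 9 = 6*b + 15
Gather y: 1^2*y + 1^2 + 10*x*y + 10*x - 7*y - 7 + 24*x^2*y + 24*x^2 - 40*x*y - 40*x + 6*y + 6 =24*x^2 - 30*x + y*(24*x^2 - 30*x)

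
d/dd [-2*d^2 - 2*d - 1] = -4*d - 2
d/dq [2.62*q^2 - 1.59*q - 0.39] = 5.24*q - 1.59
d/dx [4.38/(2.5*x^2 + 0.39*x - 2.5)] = (-21.9*x - 1.7082)/(2.5*x^2 + 0.39*x - 2.5)^2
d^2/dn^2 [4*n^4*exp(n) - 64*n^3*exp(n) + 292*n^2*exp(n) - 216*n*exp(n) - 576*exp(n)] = 4*(n^4 - 8*n^3 - 11*n^2 + 142*n - 106)*exp(n)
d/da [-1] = 0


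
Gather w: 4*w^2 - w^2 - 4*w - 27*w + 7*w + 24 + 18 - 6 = 3*w^2 - 24*w + 36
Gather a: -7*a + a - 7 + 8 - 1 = -6*a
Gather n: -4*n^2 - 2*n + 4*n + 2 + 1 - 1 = -4*n^2 + 2*n + 2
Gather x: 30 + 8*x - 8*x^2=-8*x^2 + 8*x + 30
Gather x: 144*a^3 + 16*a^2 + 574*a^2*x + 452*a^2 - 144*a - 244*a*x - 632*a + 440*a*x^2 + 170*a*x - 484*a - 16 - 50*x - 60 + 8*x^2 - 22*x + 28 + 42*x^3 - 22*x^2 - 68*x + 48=144*a^3 + 468*a^2 - 1260*a + 42*x^3 + x^2*(440*a - 14) + x*(574*a^2 - 74*a - 140)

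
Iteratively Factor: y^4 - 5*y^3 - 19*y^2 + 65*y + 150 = (y - 5)*(y^3 - 19*y - 30) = (y - 5)*(y + 3)*(y^2 - 3*y - 10) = (y - 5)^2*(y + 3)*(y + 2)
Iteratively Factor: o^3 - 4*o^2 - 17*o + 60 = (o + 4)*(o^2 - 8*o + 15) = (o - 3)*(o + 4)*(o - 5)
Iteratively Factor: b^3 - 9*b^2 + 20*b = (b - 4)*(b^2 - 5*b) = b*(b - 4)*(b - 5)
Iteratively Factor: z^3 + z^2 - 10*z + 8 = (z - 1)*(z^2 + 2*z - 8) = (z - 1)*(z + 4)*(z - 2)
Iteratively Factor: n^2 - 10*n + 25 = (n - 5)*(n - 5)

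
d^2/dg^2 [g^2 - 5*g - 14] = 2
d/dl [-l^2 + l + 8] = 1 - 2*l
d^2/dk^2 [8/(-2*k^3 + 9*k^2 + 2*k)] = 16*(3*k*(2*k - 3)*(-2*k^2 + 9*k + 2) + 4*(-3*k^2 + 9*k + 1)^2)/(k^3*(-2*k^2 + 9*k + 2)^3)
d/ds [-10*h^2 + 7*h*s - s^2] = 7*h - 2*s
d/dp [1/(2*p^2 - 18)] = -p/(p^2 - 9)^2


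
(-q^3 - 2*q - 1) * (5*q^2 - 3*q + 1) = -5*q^5 + 3*q^4 - 11*q^3 + q^2 + q - 1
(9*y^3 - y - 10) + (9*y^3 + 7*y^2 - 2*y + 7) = 18*y^3 + 7*y^2 - 3*y - 3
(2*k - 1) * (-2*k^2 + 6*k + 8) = -4*k^3 + 14*k^2 + 10*k - 8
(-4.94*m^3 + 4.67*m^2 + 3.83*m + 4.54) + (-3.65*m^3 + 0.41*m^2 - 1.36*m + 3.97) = -8.59*m^3 + 5.08*m^2 + 2.47*m + 8.51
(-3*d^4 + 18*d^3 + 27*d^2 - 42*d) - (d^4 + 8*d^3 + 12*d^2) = -4*d^4 + 10*d^3 + 15*d^2 - 42*d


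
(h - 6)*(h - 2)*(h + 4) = h^3 - 4*h^2 - 20*h + 48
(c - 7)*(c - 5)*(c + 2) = c^3 - 10*c^2 + 11*c + 70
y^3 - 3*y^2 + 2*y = y*(y - 2)*(y - 1)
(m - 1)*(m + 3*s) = m^2 + 3*m*s - m - 3*s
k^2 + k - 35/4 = (k - 5/2)*(k + 7/2)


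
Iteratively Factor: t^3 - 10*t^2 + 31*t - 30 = (t - 2)*(t^2 - 8*t + 15) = (t - 3)*(t - 2)*(t - 5)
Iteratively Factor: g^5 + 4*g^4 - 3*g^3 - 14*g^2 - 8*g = (g)*(g^4 + 4*g^3 - 3*g^2 - 14*g - 8) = g*(g + 1)*(g^3 + 3*g^2 - 6*g - 8) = g*(g - 2)*(g + 1)*(g^2 + 5*g + 4) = g*(g - 2)*(g + 1)*(g + 4)*(g + 1)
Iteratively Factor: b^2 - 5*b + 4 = (b - 1)*(b - 4)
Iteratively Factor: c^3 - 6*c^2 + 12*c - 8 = (c - 2)*(c^2 - 4*c + 4) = (c - 2)^2*(c - 2)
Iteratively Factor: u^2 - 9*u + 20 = (u - 5)*(u - 4)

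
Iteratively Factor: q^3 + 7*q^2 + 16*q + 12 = (q + 2)*(q^2 + 5*q + 6) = (q + 2)^2*(q + 3)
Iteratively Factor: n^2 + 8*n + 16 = (n + 4)*(n + 4)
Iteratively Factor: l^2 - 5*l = (l - 5)*(l)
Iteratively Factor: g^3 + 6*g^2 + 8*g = (g + 4)*(g^2 + 2*g) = g*(g + 4)*(g + 2)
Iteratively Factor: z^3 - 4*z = (z)*(z^2 - 4) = z*(z + 2)*(z - 2)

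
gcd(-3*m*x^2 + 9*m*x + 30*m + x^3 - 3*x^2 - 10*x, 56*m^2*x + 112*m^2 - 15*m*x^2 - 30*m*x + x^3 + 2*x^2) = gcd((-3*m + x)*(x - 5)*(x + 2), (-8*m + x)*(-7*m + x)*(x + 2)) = x + 2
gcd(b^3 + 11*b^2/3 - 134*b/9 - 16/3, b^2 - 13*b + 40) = 1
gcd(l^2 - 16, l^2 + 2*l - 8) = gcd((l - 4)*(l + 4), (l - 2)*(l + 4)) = l + 4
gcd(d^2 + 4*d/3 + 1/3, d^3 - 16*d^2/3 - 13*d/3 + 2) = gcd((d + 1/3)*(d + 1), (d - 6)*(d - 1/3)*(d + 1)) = d + 1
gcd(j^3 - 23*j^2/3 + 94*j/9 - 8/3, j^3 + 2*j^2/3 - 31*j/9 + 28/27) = j^2 - 5*j/3 + 4/9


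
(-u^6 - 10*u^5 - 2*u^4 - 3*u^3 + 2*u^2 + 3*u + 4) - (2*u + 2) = -u^6 - 10*u^5 - 2*u^4 - 3*u^3 + 2*u^2 + u + 2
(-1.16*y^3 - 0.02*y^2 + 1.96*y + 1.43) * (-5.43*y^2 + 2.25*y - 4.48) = 6.2988*y^5 - 2.5014*y^4 - 5.491*y^3 - 3.2653*y^2 - 5.5633*y - 6.4064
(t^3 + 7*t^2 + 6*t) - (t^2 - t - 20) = t^3 + 6*t^2 + 7*t + 20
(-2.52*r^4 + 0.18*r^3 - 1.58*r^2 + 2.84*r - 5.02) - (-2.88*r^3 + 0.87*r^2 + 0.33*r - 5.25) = -2.52*r^4 + 3.06*r^3 - 2.45*r^2 + 2.51*r + 0.23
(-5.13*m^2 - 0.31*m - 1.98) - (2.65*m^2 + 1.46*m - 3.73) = -7.78*m^2 - 1.77*m + 1.75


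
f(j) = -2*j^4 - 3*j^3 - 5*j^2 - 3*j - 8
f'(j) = -8*j^3 - 9*j^2 - 10*j - 3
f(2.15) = -110.11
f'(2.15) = -145.61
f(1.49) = -43.35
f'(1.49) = -64.34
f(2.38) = -148.08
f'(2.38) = -185.63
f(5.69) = -2836.03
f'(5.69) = -1825.04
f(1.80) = -68.09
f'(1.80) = -96.82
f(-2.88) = -106.76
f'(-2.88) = 142.25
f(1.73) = -61.60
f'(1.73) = -88.66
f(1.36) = -35.72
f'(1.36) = -53.37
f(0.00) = -8.00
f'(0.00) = -3.00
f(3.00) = -305.00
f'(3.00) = -330.00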